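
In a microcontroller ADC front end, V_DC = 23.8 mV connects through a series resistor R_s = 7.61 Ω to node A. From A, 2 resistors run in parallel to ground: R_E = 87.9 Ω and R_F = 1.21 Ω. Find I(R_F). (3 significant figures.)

I ≈ 2.67 mA

Equivalent of the parallel group: R_p = 1.194 Ω.
V_A by voltage divider: V_A = 23.8 × 1.194/(7.61 + 1.194) = 3.227 mV.
Branch current I = V_A/R_F = 3.227/1.21 = 2.667 mA.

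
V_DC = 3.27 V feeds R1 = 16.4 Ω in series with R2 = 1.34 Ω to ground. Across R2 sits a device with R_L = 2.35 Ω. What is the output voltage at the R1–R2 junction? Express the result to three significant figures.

R2 ‖ R_L = (1.34 × 2.35)/(1.34 + 2.35) = 0.8534 Ω.
Then V_out = V_DC · R2'/(R1 + R2') = 3.27 × 0.8534/17.25 = 0.1617 V.

V_out ≈ 0.162 V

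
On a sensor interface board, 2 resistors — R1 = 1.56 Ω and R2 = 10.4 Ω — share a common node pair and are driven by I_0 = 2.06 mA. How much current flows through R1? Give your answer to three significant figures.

With just two branches, the current splits inversely with resistance.
So I = 2.06 × 10.4/11.96 = 1.791 mA.

I ≈ 1.79 mA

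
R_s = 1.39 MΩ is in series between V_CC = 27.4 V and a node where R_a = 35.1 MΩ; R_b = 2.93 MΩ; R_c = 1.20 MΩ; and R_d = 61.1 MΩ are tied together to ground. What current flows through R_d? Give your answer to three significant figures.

I ≈ 0.166 µA

Parallel bank: R_p = 1/(1/35.1 + 1/2.93 + 1/1.20 + 1/61.1) = 0.8200 MΩ.
V_A = 27.4 × 0.8200/2.210 = 10.17 V.
I(R_d) = V_A / R_d = 10.17/61.1 = 0.1664 µA.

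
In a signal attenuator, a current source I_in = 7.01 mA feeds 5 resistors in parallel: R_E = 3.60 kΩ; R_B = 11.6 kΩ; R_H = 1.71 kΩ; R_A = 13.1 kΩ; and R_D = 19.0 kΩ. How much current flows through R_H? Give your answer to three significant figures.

I ≈ 3.80 mA

Conductances: ΣG = 1/3.60 + 1/11.6 + 1/1.71 + 1/13.1 + 1/19.0 = 1.078 (1/kΩ).
Current divider: I(R_H) = I_in · G_k/ΣG = 7.01 × (0.5848/1.078) = 7.01 × 0.5426 = 3.804 mA.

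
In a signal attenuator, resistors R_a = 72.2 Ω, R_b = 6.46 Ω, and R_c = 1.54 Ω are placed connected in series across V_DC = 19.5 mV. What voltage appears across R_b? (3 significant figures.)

ΣR = 72.2 + 6.46 + 1.54 = 80.20 Ω.
Voltage divider: V = V_DC · (6.460 / 80.20) = 19.5 × 0.08055 = 1.571 mV.

V ≈ 1.57 mV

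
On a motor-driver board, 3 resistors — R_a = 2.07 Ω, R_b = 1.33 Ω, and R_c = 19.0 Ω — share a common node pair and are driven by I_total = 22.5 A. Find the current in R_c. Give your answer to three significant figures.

Total conductance ΣG = 1/2.07 + 1/1.33 + 1/19.0 = 1.288 (units of 1/Ω).
R_c takes the fraction G_k/ΣG = 0.05263/1.288 = 0.04088, so I = 22.5 × 0.04088 = 0.9197 A.

I ≈ 0.920 A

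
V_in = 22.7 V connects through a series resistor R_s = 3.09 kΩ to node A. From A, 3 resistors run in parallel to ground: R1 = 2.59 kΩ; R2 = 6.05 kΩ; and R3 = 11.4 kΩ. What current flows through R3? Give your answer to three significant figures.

I ≈ 0.669 mA

Parallel bank: R_p = 1/(1/2.59 + 1/6.05 + 1/11.4) = 1.565 kΩ.
Node voltage V_A = V_in · R_p/(R_s + R_p) = 22.7 × 0.3362 = 7.631 V.
I(R3) = V_A / R3 = 7.631/11.4 = 0.6694 mA.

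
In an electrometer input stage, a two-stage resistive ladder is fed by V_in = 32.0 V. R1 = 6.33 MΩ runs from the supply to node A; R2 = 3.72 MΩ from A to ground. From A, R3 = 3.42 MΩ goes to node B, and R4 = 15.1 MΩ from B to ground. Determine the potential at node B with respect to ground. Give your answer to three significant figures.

Looking into the second stage from A: R3 + R4 = 18.52 MΩ appears in parallel with R2.
R2 ‖ (R3+R4) = 3.098 MΩ.
So V_A = 32.0 × 0.3286 = 10.51 V.
Then the unloaded second divider: V_B = V_A × R4/(R3+R4) = 10.51 × 0.8153 = 8.573 V.

V_B ≈ 8.57 V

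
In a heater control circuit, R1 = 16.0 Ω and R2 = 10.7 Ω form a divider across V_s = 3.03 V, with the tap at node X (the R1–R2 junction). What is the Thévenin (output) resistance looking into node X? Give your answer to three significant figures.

R_th ≈ 6.41 Ω

Looking into X with the source shorted: R_th = R1·R2/(R1+R2) = 16.00 × 10.7/26.70 = 6.412 Ω.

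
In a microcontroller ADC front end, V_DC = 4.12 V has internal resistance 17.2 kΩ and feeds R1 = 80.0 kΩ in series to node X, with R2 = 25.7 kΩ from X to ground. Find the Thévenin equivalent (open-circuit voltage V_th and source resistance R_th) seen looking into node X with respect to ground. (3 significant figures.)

R1' = 17.2 + 80.0 = 97.20 kΩ (source resistance + R1).
V_th is the unloaded tap voltage: V_DC · R2/(R1'+R2) = 4.12 × 0.2091 = 0.8615 V.
Zeroing V_DC shorts the top of R1' to ground, so R_th = R1' ‖ R2 = 20.33 kΩ.

V_th ≈ 0.862 V, R_th ≈ 20.3 kΩ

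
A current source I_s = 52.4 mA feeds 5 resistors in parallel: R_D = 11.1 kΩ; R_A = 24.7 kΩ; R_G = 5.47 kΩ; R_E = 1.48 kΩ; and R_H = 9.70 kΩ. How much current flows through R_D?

ΣG = 1/11.1 + 1/24.7 + 1/5.47 + 1/1.48 + 1/9.70 = 1.092.
R_D takes the fraction G_k/ΣG = 0.09009/1.092 = 0.08249, so I = 52.4 × 0.08249 = 4.322 mA.

I ≈ 4.32 mA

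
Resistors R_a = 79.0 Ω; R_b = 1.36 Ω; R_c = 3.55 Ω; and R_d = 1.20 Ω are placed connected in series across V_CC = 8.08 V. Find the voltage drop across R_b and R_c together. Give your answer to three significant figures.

V ≈ 0.466 V

Total series resistance ΣR = 79.0 + 1.36 + 3.55 + 1.20 = 85.11 Ω.
R_{R_b..R_c} = 1.36 + 3.55 = 4.910 Ω.
By the voltage-divider rule, V = 8.08 × 4.910/85.11 = 0.4661 V.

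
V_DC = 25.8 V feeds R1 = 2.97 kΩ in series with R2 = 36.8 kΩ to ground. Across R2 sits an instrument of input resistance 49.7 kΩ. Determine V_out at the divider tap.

V_out ≈ 22.6 V

R2 ‖ R_L = (36.8 × 49.7)/(36.8 + 49.7) = 21.14 kΩ.
Voltage divider with the loaded lower leg: V_out = 25.8 × 21.14/(2.97 + 21.14) = 25.8 × 0.8768 = 22.62 V.
(Unloaded it would be 23.9 V; the load pulls it down.)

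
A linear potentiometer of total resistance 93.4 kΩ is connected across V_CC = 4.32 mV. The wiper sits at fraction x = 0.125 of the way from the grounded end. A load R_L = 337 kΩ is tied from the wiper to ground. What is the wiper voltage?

Lower segment x·R_p = 11.68 kΩ; upper segment (1−x)·R_p = 81.73 kΩ.
(x·R_p) ‖ R_L = 11.28 kΩ.
V_out = 4.32 × 11.28/(81.73 + 11.28) = 0.5241 mV.

V_out ≈ 0.524 mV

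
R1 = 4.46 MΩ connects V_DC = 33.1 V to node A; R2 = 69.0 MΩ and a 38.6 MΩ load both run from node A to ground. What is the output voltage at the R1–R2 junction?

R2 ‖ R_L = (69.0 × 38.6)/(69.0 + 38.6) = 24.75 MΩ.
Now apply the divider: V_out = 33.1 × 0.8473 = 28.05 V.

V_out ≈ 28.0 V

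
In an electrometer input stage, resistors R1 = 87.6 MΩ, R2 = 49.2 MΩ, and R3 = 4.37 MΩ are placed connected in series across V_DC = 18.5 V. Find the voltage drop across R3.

V ≈ 0.573 V

Series total: ΣR = 87.6 + 49.2 + 4.37 = 141.2 MΩ.
By the voltage-divider rule, V = 18.5 × 4.370/141.2 = 0.5727 V.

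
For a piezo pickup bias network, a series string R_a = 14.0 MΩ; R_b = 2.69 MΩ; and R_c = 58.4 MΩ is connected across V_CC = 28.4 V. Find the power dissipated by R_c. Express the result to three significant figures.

P ≈ 8.35 µW

Series current I = V_CC/ΣR = 28.4/75.09 = 0.3782 µA.
P(R_c) = I²·R_c = (0.3782)² × 58.4 = 8.354 µW.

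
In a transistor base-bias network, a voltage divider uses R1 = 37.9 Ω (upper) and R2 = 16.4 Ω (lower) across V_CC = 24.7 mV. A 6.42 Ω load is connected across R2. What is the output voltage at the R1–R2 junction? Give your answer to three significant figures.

V_out ≈ 2.68 mV

The load sits in parallel with R2, giving an effective lower resistance R2' = R2·R_L/(R2+R_L) = 4.614 Ω.
Then V_out = V_CC · R2'/(R1 + R2') = 24.7 × 4.614/42.51 = 2.681 mV.
(Unloaded it would be 7.46 mV; the load pulls it down.)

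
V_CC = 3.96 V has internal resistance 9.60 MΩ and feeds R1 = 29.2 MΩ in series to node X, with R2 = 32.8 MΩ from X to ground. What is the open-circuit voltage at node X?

R1' = 9.60 + 29.2 = 38.80 MΩ (source resistance + R1).
V_th is the unloaded tap voltage: V_CC · R2/(R1'+R2) = 3.96 × 0.4581 = 1.814 V.

V_th ≈ 1.81 V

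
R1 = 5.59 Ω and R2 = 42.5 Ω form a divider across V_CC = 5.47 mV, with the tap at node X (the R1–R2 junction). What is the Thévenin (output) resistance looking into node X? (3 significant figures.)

With V_CC suppressed (replaced by a short), R_th = R1 ‖ R2 = (5.590 × 42.5)/(5.590 + 42.5) = 4.940 Ω.

R_th ≈ 4.94 Ω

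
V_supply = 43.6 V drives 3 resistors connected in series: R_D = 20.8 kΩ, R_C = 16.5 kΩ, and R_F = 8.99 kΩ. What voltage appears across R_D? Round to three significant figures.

Total series resistance ΣR = 20.8 + 16.5 + 8.99 = 46.29 kΩ.
V = V_supply · R/ΣR = 43.6 × 0.4493 = 19.59 V.

V ≈ 19.6 V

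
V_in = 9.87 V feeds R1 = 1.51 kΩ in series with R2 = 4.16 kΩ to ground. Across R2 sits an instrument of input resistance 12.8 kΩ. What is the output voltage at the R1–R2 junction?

The load sits in parallel with R2, giving an effective lower resistance R2' = R2·R_L/(R2+R_L) = 3.140 kΩ.
Then V_out = V_in · R2'/(R1 + R2') = 9.87 × 3.140/4.650 = 6.665 V.
(Unloaded it would be 7.24 V; the load pulls it down.)

V_out ≈ 6.66 V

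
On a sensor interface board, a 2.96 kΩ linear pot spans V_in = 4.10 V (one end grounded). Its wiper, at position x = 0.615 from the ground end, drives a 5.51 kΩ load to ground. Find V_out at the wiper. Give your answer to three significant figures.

V_out ≈ 2.24 V

Split the track: R_lower = x·R_p = 1.820 kΩ, R_upper = (1−x)·R_p = 1.140 kΩ.
(x·R_p) ‖ R_L = 1.368 kΩ.
Then V_out = V_in · 1.368/(1.140 + 1.368) = 2.237 V.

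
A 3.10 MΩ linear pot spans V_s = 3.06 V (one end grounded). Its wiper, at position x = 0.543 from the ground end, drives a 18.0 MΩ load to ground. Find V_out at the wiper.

Lower segment x·R_p = 1.683 MΩ; upper segment (1−x)·R_p = 1.417 MΩ.
(x·R_p) ‖ R_L = 1.539 MΩ.
Loaded-divider output: V_out = 3.06 × 0.5207 = 1.593 V.

V_out ≈ 1.59 V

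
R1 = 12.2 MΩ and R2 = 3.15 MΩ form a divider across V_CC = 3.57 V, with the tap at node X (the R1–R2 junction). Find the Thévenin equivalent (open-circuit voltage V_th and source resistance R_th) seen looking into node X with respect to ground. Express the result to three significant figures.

V_th ≈ 0.733 V, R_th ≈ 2.50 MΩ

Open-circuit (no load on X): V_th = V_CC · R2/(R1 + R2) = 3.57 × 3.15/(12.20 + 3.15) = 0.7326 V.
With V_CC suppressed (replaced by a short), R_th = R1 ‖ R2 = (12.20 × 3.15)/(12.20 + 3.15) = 2.504 MΩ.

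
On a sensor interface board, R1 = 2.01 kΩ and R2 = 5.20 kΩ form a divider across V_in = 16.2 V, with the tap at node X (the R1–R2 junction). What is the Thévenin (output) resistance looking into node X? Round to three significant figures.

Looking into X with the source shorted: R_th = R1·R2/(R1+R2) = 2.010 × 5.20/7.210 = 1.450 kΩ.

R_th ≈ 1.45 kΩ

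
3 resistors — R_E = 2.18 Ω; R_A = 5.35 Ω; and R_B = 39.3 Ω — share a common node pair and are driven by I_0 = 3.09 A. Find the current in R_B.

I ≈ 0.117 A

ΣG = 1/2.18 + 1/5.35 + 1/39.3 = 0.6711.
By the current-divider rule, I = I_0 · G_k/ΣG = 3.09 × 0.03792 = 0.1172 A.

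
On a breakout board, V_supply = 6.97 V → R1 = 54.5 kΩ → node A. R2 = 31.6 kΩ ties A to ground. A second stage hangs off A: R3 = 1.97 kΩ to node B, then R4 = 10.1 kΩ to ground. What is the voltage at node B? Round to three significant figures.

Looking into the second stage from A: R3 + R4 = 12.07 kΩ appears in parallel with R2.
Effective lower resistance at A: R2 ‖ 12.07 = 8.734 kΩ.
V_A = 6.97 × 8.734/(54.5 + 8.734) = 0.9627 V.
Stage 2 is unloaded, so V_B = V_A · R4/(R3+R4) = 0.9627 × 10.1/12.07 = 0.8056 V.

V_B ≈ 0.806 V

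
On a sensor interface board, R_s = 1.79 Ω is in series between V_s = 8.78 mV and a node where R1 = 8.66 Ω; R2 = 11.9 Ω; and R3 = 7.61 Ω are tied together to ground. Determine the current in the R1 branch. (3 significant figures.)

Parallel bank: R_p = 1/(1/8.66 + 1/11.9 + 1/7.61) = 3.022 Ω.
Node voltage V_A = V_s · R_p/(R_s + R_p) = 8.78 × 0.6280 = 5.514 mV.
Branch current I = V_A/R1 = 5.514/8.66 = 0.6367 mA.

I ≈ 0.637 mA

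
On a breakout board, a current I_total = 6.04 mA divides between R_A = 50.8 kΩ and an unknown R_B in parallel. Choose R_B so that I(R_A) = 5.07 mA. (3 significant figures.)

R_B ≈ 266 kΩ

Two-branch current divider: I_A = I_total · R_B/(R_A + R_B).
With f = 0.8394, R_B = R_A · f/(1−f) = 50.8 × 5.227 = 265.5 kΩ.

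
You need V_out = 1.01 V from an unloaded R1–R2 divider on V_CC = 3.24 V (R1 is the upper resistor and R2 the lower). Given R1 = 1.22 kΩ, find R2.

R2 ≈ 0.553 kΩ

The divider ratio is R2/(R1+R2) = 1.01/3.24 = 0.3117.
Rearranging, R2 = R1·k/(1−k) = 1.22 × 0.4529 = 0.5526 kΩ.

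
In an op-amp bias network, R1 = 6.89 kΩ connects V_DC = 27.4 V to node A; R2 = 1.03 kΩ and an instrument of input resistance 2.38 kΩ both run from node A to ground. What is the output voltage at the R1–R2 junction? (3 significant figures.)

First combine the lower leg with the load: R2 ‖ R_L = 0.7189 kΩ.
Now apply the divider: V_out = 27.4 × 0.09448 = 2.589 V.

V_out ≈ 2.59 V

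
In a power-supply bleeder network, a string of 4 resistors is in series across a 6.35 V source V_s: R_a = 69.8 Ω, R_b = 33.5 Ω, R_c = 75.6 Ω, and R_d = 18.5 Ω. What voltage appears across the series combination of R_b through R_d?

V ≈ 4.10 V

ΣR = 69.8 + 33.5 + 75.6 + 18.5 = 197.4 Ω.
R_{R_b..R_d} = 33.5 + 75.6 + 18.5 = 127.6 Ω.
V = V_s · R/ΣR = 6.35 × 0.6464 = 4.105 V.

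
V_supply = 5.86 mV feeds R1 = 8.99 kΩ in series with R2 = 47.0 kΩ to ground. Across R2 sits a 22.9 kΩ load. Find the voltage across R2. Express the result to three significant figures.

First combine the lower leg with the load: R2 ‖ R_L = 15.40 kΩ.
Then V_out = V_supply · R2'/(R1 + R2') = 5.86 × 15.40/24.39 = 3.700 mV.

V_out ≈ 3.70 mV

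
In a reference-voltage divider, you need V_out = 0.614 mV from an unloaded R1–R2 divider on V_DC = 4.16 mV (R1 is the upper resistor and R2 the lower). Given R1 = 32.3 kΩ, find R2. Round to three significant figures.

R2 ≈ 5.59 kΩ

Required fraction k = V_out/V_DC = 0.1476.
R2 = R1 · 0.1476/(1 − 0.1476) = 5.593 kΩ.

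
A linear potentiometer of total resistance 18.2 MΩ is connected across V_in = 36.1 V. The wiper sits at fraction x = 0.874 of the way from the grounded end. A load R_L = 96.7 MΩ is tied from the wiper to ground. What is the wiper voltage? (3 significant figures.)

V_out ≈ 30.9 V

Split the track: R_lower = x·R_p = 15.91 MΩ, R_upper = (1−x)·R_p = 2.293 MΩ.
(x·R_p) ‖ R_L = 13.66 MΩ.
Loaded-divider output: V_out = 36.1 × 0.8563 = 30.91 V.
(Unloaded: V_out = x·V_in = 31.6 V.)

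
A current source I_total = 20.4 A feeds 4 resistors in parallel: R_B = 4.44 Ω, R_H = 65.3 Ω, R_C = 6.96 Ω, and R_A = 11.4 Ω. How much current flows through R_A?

Conductances: ΣG = 1/4.44 + 1/65.3 + 1/6.96 + 1/11.4 = 0.4719 (1/Ω).
Current divider: I(R_A) = I_total · G_k/ΣG = 20.4 × (0.08772/0.4719) = 20.4 × 0.1859 = 3.792 A.

I ≈ 3.79 A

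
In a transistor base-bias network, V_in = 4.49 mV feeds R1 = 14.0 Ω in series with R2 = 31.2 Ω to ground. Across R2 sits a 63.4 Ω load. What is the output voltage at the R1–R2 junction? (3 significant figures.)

R2 ‖ R_L = (31.2 × 63.4)/(31.2 + 63.4) = 20.91 Ω.
Then V_out = V_in · R2'/(R1 + R2') = 4.49 × 20.91/34.91 = 2.689 mV.
(Unloaded it would be 3.10 mV; the load pulls it down.)

V_out ≈ 2.69 mV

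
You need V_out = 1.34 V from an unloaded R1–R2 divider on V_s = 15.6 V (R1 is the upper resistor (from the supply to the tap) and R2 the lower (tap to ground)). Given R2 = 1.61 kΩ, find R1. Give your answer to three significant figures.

R1 ≈ 17.1 kΩ

The divider ratio is R2/(R1+R2) = 1.34/15.6 = 0.08590.
R1 = R2·(1/k − 1) = 1.61 × 10.64 = 17.13 kΩ.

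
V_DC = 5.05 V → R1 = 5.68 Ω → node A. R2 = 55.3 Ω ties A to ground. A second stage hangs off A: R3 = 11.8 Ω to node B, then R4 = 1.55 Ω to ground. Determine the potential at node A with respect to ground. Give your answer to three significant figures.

Looking into the second stage from A: R3 + R4 = 13.35 Ω appears in parallel with R2.
R2 ‖ (R3+R4) = 10.75 Ω.
So V_A = 5.05 × 0.6544 = 3.305 V.

V_A ≈ 3.30 V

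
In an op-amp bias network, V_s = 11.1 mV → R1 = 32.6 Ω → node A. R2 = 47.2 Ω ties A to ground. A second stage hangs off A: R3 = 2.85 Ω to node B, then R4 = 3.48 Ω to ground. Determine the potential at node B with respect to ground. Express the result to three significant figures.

Node A sees R2 in parallel with the series input of stage 2, R3 + R4 = 6.330 Ω.
R2 ‖ (R3+R4) = 5.581 Ω.
V_A = 11.1 × 5.581/(32.6 + 5.581) = 1.623 mV.
Then the unloaded second divider: V_B = V_A × R4/(R3+R4) = 1.623 × 0.5498 = 0.8921 mV.

V_B ≈ 0.892 mV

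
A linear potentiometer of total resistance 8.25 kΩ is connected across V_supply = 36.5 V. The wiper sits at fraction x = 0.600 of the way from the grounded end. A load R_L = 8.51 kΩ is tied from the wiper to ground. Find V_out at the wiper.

Split the track: R_lower = x·R_p = 4.950 kΩ, R_upper = (1−x)·R_p = 3.300 kΩ.
Lower segment in parallel with the load: 4.950 ‖ 8.51 = 3.130 kΩ.
Then V_out = V_supply · 3.130/(3.300 + 3.130) = 17.77 V.

V_out ≈ 17.8 V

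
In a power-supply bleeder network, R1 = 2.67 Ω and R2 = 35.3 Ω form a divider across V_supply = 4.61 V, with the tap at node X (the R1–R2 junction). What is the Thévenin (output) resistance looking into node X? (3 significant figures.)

R_th ≈ 2.48 Ω

Looking into X with the source shorted: R_th = R1·R2/(R1+R2) = 2.670 × 35.3/37.97 = 2.482 Ω.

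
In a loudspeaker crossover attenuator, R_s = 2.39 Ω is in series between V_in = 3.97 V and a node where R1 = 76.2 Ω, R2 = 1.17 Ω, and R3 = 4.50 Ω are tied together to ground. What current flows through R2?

I ≈ 0.941 A

Parallel bank: R_p = 1/(1/76.2 + 1/1.17 + 1/4.50) = 0.9174 Ω.
Node voltage V_A = V_in · R_p/(R_s + R_p) = 3.97 × 0.2774 = 1.101 V.
I(R2) = V_A / R2 = 1.101/1.17 = 0.9412 A.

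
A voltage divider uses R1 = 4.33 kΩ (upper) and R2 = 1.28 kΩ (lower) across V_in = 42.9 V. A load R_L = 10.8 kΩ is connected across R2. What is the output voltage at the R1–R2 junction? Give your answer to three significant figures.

V_out ≈ 8.97 V

The load sits in parallel with R2, giving an effective lower resistance R2' = R2·R_L/(R2+R_L) = 1.144 kΩ.
Voltage divider with the loaded lower leg: V_out = 42.9 × 1.144/(4.33 + 1.144) = 42.9 × 0.2090 = 8.968 V.
(Unloaded it would be 9.79 V; the load pulls it down.)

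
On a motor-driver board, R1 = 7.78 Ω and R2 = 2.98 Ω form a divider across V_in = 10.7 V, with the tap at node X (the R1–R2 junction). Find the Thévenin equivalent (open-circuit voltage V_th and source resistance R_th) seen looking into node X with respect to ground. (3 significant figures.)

V_th ≈ 2.96 V, R_th ≈ 2.15 Ω

Open-circuit (no load on X): V_th = V_in · R2/(R1 + R2) = 10.7 × 2.98/(7.780 + 2.98) = 2.963 V.
Zeroing V_in shorts the top of R1 to ground, so R_th = R1 ‖ R2 = 2.155 Ω.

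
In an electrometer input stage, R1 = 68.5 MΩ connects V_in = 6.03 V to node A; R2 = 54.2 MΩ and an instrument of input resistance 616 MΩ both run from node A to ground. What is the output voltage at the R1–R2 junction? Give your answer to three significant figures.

R2 ‖ R_L = (54.2 × 616)/(54.2 + 616) = 49.82 MΩ.
Now apply the divider: V_out = 6.03 × 0.4210 = 2.539 V.

V_out ≈ 2.54 V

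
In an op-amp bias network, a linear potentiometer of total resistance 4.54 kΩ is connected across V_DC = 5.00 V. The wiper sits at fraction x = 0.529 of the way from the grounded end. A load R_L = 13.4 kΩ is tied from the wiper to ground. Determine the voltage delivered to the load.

Lower segment x·R_p = 2.402 kΩ; upper segment (1−x)·R_p = 2.138 kΩ.
R_L loads the lower segment: effective lower R = 2.037 kΩ.
Then V_out = V_DC · 2.037/(2.138 + 2.037) = 2.439 V.

V_out ≈ 2.44 V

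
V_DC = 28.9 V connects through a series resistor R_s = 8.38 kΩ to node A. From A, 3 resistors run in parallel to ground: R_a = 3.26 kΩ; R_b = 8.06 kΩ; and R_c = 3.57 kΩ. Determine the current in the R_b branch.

Equivalent of the parallel group: R_p = 1.407 kΩ.
V_A = 28.9 × 1.407/9.787 = 4.154 V.
Branch current I = V_A/R_b = 4.154/8.06 = 0.5154 mA.
(Check via current divider: I_total = 2.953 mA; share G_k/ΣG = 0.1745 → same result.)

I ≈ 0.515 mA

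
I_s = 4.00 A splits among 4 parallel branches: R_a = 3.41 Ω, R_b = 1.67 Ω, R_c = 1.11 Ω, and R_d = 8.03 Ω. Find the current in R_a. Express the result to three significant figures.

Total conductance ΣG = 1/3.41 + 1/1.67 + 1/1.11 + 1/8.03 = 1.917 (units of 1/Ω).
By the current-divider rule, I = I_s · G_k/ΣG = 4.00 × 0.1529 = 0.6117 A.

I ≈ 0.612 A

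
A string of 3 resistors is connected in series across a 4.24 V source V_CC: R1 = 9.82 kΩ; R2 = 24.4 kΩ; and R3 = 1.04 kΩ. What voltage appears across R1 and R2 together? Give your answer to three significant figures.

ΣR = 9.82 + 24.4 + 1.04 = 35.26 kΩ.
R_{R1..R2} = 9.82 + 24.4 = 34.22 kΩ.
Voltage divider: V = V_CC · (34.22 / 35.26) = 4.24 × 0.9705 = 4.115 V.

V ≈ 4.11 V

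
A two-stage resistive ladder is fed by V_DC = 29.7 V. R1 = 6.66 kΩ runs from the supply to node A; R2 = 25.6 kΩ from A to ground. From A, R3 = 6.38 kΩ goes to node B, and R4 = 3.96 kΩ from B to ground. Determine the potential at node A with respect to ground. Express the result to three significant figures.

V_A ≈ 15.6 V

Looking into the second stage from A: R3 + R4 = 10.34 kΩ appears in parallel with R2.
R2 ‖ (R3+R4) = 7.365 kΩ.
So V_A = 29.7 × 0.5251 = 15.60 V.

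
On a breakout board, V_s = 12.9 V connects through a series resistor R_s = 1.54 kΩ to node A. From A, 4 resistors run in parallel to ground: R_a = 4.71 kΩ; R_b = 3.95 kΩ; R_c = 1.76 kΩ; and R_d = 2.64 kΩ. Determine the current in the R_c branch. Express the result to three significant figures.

Combine the parallel branches: R_p = (1/4.71 + 1/3.95 + 1/1.76 + 1/2.64)⁻¹ = 0.7080 kΩ.
V_A by voltage divider: V_A = 12.9 × 0.7080/(1.54 + 0.7080) = 4.063 V.
Branch current I = V_A/R_c = 4.063/1.76 = 2.308 mA.

I ≈ 2.31 mA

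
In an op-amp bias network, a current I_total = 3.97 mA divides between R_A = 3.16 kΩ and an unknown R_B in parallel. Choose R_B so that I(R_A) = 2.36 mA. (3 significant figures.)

R_B ≈ 4.63 kΩ

Two-branch current divider: I_A = I_total · R_B/(R_A + R_B).
With f = 0.5945, R_B = R_A · f/(1−f) = 3.16 × 1.466 = 4.632 kΩ.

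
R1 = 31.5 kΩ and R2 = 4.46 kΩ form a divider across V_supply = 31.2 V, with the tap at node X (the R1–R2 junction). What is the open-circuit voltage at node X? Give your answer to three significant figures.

With X open, the divider is unloaded: V_th = 31.2 × 4.46/35.96 = 3.870 V.

V_th ≈ 3.87 V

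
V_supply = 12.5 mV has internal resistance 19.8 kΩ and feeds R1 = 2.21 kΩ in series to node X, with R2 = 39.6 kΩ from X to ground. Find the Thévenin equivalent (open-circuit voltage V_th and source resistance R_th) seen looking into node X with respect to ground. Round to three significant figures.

R1' = 19.8 + 2.21 = 22.01 kΩ (source resistance + R1).
V_th is the unloaded tap voltage: V_supply · R2/(R1'+R2) = 12.5 × 0.6428 = 8.034 mV.
Looking into X with the source shorted: R_th = R1'·R2/(R1'+R2) = 22.01 × 39.6/61.61 = 14.15 kΩ.

V_th ≈ 8.03 mV, R_th ≈ 14.1 kΩ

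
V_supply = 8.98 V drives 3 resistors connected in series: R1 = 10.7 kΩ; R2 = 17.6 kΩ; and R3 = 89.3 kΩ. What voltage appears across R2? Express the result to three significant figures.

Series total: ΣR = 10.7 + 17.6 + 89.3 = 117.6 kΩ.
V = V_supply · R/ΣR = 8.98 × 0.1497 = 1.344 V.

V ≈ 1.34 V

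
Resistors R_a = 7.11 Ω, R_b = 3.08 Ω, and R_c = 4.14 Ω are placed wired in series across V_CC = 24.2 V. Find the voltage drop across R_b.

V ≈ 5.20 V

Total series resistance ΣR = 7.11 + 3.08 + 4.14 = 14.33 Ω.
By the voltage-divider rule, V = 24.2 × 3.080/14.33 = 5.201 V.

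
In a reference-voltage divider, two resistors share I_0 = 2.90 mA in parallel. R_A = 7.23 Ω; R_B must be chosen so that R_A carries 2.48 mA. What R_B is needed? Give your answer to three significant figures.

R_B ≈ 42.7 Ω

Two-branch current divider: I_A = I_0 · R_B/(R_A + R_B).
2.48/2.90 = R_B/(R_A + R_B) → R_B = R_A · (0.8552)/(1 − 0.8552) = 7.23 × 5.905 = 42.69 Ω.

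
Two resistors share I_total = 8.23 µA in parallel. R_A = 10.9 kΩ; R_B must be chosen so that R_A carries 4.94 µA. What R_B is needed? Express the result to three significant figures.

R_B ≈ 16.4 kΩ

The fraction through R_A equals R_B/(R_A+R_B).
With f = 0.6002, R_B = R_A · f/(1−f) = 10.9 × 1.502 = 16.37 kΩ.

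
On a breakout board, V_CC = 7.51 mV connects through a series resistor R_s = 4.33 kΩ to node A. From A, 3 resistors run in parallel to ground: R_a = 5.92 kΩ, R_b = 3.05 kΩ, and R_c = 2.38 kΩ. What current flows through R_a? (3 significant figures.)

Combine the parallel branches: R_p = (1/5.92 + 1/3.05 + 1/2.38)⁻¹ = 1.091 kΩ.
V_A by voltage divider: V_A = 7.51 × 1.091/(4.33 + 1.091) = 1.511 mV.
I(R_a) = V_A / R_a = 1.511/5.92 = 0.2552 µA.

I ≈ 0.255 µA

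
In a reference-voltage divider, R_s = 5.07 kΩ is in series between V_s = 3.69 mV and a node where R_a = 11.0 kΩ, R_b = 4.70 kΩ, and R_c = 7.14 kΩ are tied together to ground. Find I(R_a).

Equivalent of the parallel group: R_p = 2.254 kΩ.
V_A = 3.69 × 2.254/7.324 = 1.135 mV.
I(R_a) = V_A / R_a = 1.135/11.0 = 0.1032 µA.
(Equivalently: I_total = 0.5038 µA, then current-divider fraction G_k/ΣG = 0.2049.)

I ≈ 0.103 µA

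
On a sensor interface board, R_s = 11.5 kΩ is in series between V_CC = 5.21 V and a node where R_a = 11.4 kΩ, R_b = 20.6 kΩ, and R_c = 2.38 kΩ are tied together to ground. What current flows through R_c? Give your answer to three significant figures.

Parallel bank: R_p = 1/(1/11.4 + 1/20.6 + 1/2.38) = 1.797 kΩ.
Node voltage V_A = V_CC · R_p/(R_s + R_p) = 5.21 × 0.1352 = 0.7042 V.
Branch current I = V_A/R_c = 0.7042/2.38 = 0.2959 mA.
(Equivalently: I_total = 0.3918 mA, then current-divider fraction G_k/ΣG = 0.7551.)

I ≈ 0.296 mA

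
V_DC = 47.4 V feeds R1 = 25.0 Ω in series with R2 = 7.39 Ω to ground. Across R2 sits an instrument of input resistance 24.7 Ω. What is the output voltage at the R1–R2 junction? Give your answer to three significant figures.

R2 ‖ R_L = (7.39 × 24.7)/(7.39 + 24.7) = 5.688 Ω.
Voltage divider with the loaded lower leg: V_out = 47.4 × 5.688/(25.0 + 5.688) = 47.4 × 0.1854 = 8.786 V.

V_out ≈ 8.79 V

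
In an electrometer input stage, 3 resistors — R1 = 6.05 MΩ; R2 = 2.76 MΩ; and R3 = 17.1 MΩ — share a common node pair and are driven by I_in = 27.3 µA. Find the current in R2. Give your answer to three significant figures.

Conductances: ΣG = 1/6.05 + 1/2.76 + 1/17.1 = 0.5861 (1/MΩ).
R2 takes the fraction G_k/ΣG = 0.3623/0.5861 = 0.6182, so I = 27.3 × 0.6182 = 16.88 µA.

I ≈ 16.9 µA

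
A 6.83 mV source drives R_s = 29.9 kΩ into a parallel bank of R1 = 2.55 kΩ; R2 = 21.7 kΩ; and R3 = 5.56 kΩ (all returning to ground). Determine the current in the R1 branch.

I ≈ 0.137 µA

Equivalent of the parallel group: R_p = 1.618 kΩ.
V_A by voltage divider: V_A = 6.83 × 1.618/(29.9 + 1.618) = 0.3506 mV.
I(R1) = V_A / R1 = 0.3506/2.55 = 0.1375 µA.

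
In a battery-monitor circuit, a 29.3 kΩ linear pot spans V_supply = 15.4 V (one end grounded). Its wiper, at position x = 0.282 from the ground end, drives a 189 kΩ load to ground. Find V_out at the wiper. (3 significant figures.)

V_out ≈ 4.21 V

Split the track: R_lower = x·R_p = 8.263 kΩ, R_upper = (1−x)·R_p = 21.04 kΩ.
R_L loads the lower segment: effective lower R = 7.917 kΩ.
Then V_out = V_supply · 7.917/(21.04 + 7.917) = 4.211 V.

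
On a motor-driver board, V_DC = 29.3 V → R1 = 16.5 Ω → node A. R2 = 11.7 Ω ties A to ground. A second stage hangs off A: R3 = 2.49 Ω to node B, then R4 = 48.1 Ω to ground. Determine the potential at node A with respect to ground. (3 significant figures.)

V_A ≈ 10.7 V

The second stage (R3 + R4 = 50.59 Ω) loads node A in parallel with R2.
R2 ‖ (R3+R4) = 9.502 Ω.
First divider: V_A = V_DC · 9.502/(16.5 + 9.502) = 10.71 V.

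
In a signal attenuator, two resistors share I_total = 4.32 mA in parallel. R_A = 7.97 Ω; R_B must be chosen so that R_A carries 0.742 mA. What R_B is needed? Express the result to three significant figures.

R_B ≈ 1.65 Ω

The fraction through R_A equals R_B/(R_A+R_B).
With f = 0.1718, R_B = R_A · f/(1−f) = 7.97 × 0.2074 = 1.653 Ω.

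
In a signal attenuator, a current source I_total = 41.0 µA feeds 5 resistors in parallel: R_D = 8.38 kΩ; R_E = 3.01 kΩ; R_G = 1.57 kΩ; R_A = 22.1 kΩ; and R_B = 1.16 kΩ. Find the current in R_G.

Total conductance ΣG = 1/8.38 + 1/3.01 + 1/1.57 + 1/22.1 + 1/1.16 = 1.996 (units of 1/kΩ).
Current divider: I(R_G) = I_total · G_k/ΣG = 41.0 × (0.6369/1.996) = 41.0 × 0.3191 = 13.08 µA.

I ≈ 13.1 µA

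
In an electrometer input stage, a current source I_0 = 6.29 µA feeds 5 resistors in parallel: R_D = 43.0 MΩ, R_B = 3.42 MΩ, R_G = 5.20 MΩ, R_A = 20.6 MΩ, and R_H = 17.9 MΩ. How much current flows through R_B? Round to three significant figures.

I ≈ 3.00 µA

ΣG = 1/43.0 + 1/3.42 + 1/5.20 + 1/20.6 + 1/17.9 = 0.6124.
Current divider: I(R_B) = I_0 · G_k/ΣG = 6.29 × (0.2924/0.6124) = 6.29 × 0.4775 = 3.003 µA.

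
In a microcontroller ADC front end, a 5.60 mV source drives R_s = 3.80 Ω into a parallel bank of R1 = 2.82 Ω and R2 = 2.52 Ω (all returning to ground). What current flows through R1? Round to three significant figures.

Combine the parallel branches: R_p = (1/2.82 + 1/2.52)⁻¹ = 1.331 Ω.
V_A by voltage divider: V_A = 5.60 × 1.331/(3.80 + 1.331) = 1.452 mV.
Branch current I = V_A/R1 = 1.452/2.82 = 0.5151 mA.

I ≈ 0.515 mA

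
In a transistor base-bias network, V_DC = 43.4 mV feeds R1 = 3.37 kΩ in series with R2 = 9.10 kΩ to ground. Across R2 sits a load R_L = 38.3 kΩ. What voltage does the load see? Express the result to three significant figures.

First combine the lower leg with the load: R2 ‖ R_L = 7.353 kΩ.
Now apply the divider: V_out = 43.4 × 0.6857 = 29.76 mV.

V_out ≈ 29.8 mV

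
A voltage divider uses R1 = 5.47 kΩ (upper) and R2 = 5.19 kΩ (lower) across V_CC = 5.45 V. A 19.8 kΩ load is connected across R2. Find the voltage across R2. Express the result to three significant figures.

V_out ≈ 2.34 V

First combine the lower leg with the load: R2 ‖ R_L = 4.112 kΩ.
Voltage divider with the loaded lower leg: V_out = 5.45 × 4.112/(5.47 + 4.112) = 5.45 × 0.4291 = 2.339 V.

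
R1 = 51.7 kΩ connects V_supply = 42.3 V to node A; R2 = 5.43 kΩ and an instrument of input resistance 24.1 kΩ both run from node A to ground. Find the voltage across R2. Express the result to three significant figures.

V_out ≈ 3.34 V

First combine the lower leg with the load: R2 ‖ R_L = 4.432 kΩ.
Then V_out = V_supply · R2'/(R1 + R2') = 42.3 × 4.432/56.13 = 3.340 V.
(Unloaded it would be 4.02 V; the load pulls it down.)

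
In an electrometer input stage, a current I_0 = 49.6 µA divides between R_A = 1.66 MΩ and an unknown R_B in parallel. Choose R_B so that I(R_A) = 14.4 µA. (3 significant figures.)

R_B ≈ 0.679 MΩ

In a two-way split, I_A/I_0 = R_B/(R_A + R_B).
14.4/49.6 = R_B/(R_A + R_B) → R_B = R_A · (0.2903)/(1 − 0.2903) = 1.66 × 0.4091 = 0.6791 MΩ.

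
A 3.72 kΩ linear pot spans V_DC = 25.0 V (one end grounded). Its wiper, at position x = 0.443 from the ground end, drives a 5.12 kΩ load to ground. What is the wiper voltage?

Lower segment x·R_p = 1.648 kΩ; upper segment (1−x)·R_p = 2.072 kΩ.
Lower segment in parallel with the load: 1.648 ‖ 5.12 = 1.247 kΩ.
V_out = 25.0 × 1.247/(2.072 + 1.247) = 9.391 V.

V_out ≈ 9.39 V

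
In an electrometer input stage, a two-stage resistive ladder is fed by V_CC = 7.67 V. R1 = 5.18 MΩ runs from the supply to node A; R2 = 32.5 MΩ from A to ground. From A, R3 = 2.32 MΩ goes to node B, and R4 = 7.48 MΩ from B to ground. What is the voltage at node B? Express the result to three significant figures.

Looking into the second stage from A: R3 + R4 = 9.800 MΩ appears in parallel with R2.
Effective lower resistance at A: R2 ‖ 9.800 = 7.530 MΩ.
First divider: V_A = V_CC · 7.530/(5.18 + 7.530) = 4.544 V.
Stage 2 is unloaded, so V_B = V_A · R4/(R3+R4) = 4.544 × 7.48/9.800 = 3.468 V.

V_B ≈ 3.47 V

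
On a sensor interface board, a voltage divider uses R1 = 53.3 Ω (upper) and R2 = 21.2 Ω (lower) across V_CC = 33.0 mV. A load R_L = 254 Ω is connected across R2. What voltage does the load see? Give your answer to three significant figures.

V_out ≈ 8.86 mV

The load sits in parallel with R2, giving an effective lower resistance R2' = R2·R_L/(R2+R_L) = 19.57 Ω.
Then V_out = V_CC · R2'/(R1 + R2') = 33.0 × 19.57/72.87 = 8.861 mV.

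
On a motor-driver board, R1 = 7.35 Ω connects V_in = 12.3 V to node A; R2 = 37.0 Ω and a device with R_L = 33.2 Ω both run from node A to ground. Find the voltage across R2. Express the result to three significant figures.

V_out ≈ 8.66 V

R2 ‖ R_L = (37.0 × 33.2)/(37.0 + 33.2) = 17.50 Ω.
Voltage divider with the loaded lower leg: V_out = 12.3 × 17.50/(7.35 + 17.50) = 12.3 × 0.7042 = 8.662 V.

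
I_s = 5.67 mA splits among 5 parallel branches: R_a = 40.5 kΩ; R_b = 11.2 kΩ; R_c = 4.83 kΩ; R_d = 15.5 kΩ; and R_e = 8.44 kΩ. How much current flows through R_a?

ΣG = 1/40.5 + 1/11.2 + 1/4.83 + 1/15.5 + 1/8.44 = 0.5040.
By the current-divider rule, I = I_s · G_k/ΣG = 5.67 × 0.04899 = 0.2778 mA.

I ≈ 0.278 mA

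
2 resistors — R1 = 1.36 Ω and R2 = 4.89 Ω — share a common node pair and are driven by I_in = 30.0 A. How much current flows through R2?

Two-branch current divider: I_k = I_in · R_other/(R_1 + R_2).
So I = 30.0 × 1.36/6.250 = 6.528 A.

I ≈ 6.53 A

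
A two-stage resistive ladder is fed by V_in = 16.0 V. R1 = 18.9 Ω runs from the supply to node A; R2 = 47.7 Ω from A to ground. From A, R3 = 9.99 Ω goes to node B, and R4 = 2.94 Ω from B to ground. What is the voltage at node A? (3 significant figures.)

Looking into the second stage from A: R3 + R4 = 12.93 Ω appears in parallel with R2.
R2 ‖ (R3+R4) = 10.17 Ω.
V_A = 16.0 × 10.17/(18.9 + 10.17) = 5.598 V.

V_A ≈ 5.60 V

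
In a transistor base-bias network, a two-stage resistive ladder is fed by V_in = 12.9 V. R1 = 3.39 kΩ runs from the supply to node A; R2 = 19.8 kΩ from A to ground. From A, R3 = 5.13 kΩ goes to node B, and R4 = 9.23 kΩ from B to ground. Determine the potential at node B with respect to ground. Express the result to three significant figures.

V_B ≈ 5.89 V

Looking into the second stage from A: R3 + R4 = 14.36 kΩ appears in parallel with R2.
R2 ‖ (R3+R4) = 8.323 kΩ.
So V_A = 12.9 × 0.7106 = 9.167 V.
Stage 2 is unloaded, so V_B = V_A · R4/(R3+R4) = 9.167 × 9.23/14.36 = 5.892 V.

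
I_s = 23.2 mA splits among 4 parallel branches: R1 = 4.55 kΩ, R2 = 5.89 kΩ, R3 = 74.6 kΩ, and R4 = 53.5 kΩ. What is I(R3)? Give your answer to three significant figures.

Total conductance ΣG = 1/4.55 + 1/5.89 + 1/74.6 + 1/53.5 = 0.4217 (units of 1/kΩ).
R3 takes the fraction G_k/ΣG = 0.01340/0.4217 = 0.03179, so I = 23.2 × 0.03179 = 0.7375 mA.

I ≈ 0.738 mA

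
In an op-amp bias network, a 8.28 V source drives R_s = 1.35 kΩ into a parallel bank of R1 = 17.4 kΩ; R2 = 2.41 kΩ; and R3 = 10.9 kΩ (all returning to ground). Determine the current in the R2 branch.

Equivalent of the parallel group: R_p = 1.773 kΩ.
Node voltage V_A = V_DC · R_p/(R_s + R_p) = 8.28 × 0.5677 = 4.700 V.
Branch current I = V_A/R2 = 4.700/2.41 = 1.950 mA.

I ≈ 1.95 mA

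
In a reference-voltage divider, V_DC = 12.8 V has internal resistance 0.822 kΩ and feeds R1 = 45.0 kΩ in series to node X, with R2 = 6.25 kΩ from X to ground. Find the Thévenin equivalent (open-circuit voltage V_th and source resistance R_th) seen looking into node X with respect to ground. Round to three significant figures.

R1' = 0.822 + 45.0 = 45.82 kΩ (source resistance + R1).
Open-circuit (no load on X): V_th = V_DC · R2/(R1' + R2) = 12.8 × 6.25/(45.82 + 6.25) = 1.536 V.
Looking into X with the source shorted: R_th = R1'·R2/(R1'+R2) = 45.82 × 6.25/52.07 = 5.500 kΩ.

V_th ≈ 1.54 V, R_th ≈ 5.50 kΩ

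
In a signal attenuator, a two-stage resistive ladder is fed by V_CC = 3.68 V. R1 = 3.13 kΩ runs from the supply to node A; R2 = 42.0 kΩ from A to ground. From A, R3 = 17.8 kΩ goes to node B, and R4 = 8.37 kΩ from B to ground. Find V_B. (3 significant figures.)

V_B ≈ 0.986 V

Node A sees R2 in parallel with the series input of stage 2, R3 + R4 = 26.17 kΩ.
R2 ‖ (R3+R4) = 16.12 kΩ.
First divider: V_A = V_CC · 16.12/(3.13 + 16.12) = 3.082 V.
Then the unloaded second divider: V_B = V_A × R4/(R3+R4) = 3.082 × 0.3198 = 0.9856 V.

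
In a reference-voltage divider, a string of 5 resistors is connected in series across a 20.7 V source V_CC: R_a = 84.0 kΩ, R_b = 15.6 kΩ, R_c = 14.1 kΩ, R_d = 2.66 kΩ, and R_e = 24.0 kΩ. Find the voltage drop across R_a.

V ≈ 12.4 V

Series total: ΣR = 84.0 + 15.6 + 14.1 + 2.66 + 24.0 = 140.4 kΩ.
Voltage divider: V = V_CC · (84.00 / 140.4) = 20.7 × 0.5985 = 12.39 V.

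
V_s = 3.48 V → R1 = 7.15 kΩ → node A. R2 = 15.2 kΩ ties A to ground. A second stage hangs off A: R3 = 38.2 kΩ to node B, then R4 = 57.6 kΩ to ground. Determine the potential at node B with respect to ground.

V_B ≈ 1.35 V

Node A sees R2 in parallel with the series input of stage 2, R3 + R4 = 95.80 kΩ.
Effective lower resistance at A: R2 ‖ 95.80 = 13.12 kΩ.
So V_A = 3.48 × 0.6472 = 2.252 V.
V_B = V_A × 0.6013 = 1.354 V.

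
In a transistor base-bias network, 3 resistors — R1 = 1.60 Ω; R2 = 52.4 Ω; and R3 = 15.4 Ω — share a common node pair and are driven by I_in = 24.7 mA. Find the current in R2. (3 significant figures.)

I ≈ 0.665 mA

Total conductance ΣG = 1/1.60 + 1/52.4 + 1/15.4 = 0.7090 (units of 1/Ω).
Current divider: I(R2) = I_in · G_k/ΣG = 24.7 × (0.01908/0.7090) = 24.7 × 0.02692 = 0.6648 mA.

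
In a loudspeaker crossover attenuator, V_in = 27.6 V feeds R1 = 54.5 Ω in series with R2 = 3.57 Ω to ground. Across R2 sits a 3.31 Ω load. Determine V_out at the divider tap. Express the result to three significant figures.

V_out ≈ 0.843 V

First combine the lower leg with the load: R2 ‖ R_L = 1.718 Ω.
Then V_out = V_in · R2'/(R1 + R2') = 27.6 × 1.718/56.22 = 0.8432 V.
(Unloaded it would be 1.70 V; the load pulls it down.)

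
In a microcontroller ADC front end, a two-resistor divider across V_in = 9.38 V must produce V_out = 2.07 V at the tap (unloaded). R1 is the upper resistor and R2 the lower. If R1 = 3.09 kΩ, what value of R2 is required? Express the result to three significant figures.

V_out/V_in = R2/(R1+R2) = 0.2207.
R2 = R1 · 0.2207/(1 − 0.2207) = 0.8750 kΩ.

R2 ≈ 0.875 kΩ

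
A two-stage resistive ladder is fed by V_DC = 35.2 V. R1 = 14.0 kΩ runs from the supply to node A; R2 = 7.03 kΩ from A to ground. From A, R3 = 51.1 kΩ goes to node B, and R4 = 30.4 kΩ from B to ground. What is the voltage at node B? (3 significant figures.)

V_B ≈ 4.15 V

The second stage (R3 + R4 = 81.50 kΩ) loads node A in parallel with R2.
R2 ‖ (R3+R4) = 6.472 kΩ.
V_A = 35.2 × 6.472/(14.0 + 6.472) = 11.13 V.
Then the unloaded second divider: V_B = V_A × R4/(R3+R4) = 11.13 × 0.3730 = 4.151 V.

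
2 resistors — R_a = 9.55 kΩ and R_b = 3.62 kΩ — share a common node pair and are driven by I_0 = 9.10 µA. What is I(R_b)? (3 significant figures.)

I ≈ 6.60 µA

Two-branch current divider: I_k = I_0 · R_other/(R_1 + R_2).
So I = 9.10 × 9.55/13.17 = 6.599 µA.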